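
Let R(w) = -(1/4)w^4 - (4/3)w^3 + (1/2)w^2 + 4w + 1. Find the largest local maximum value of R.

43/3

R'(w) = -w^3 - 4w^2 + w + 4 = 0 at w = -4, -1, 1.
Second-derivative test with R''(w) = -3w^2 - 8w + 1: R''(-4) = -15 < 0 ⇒ local maximum; R''(-1) = 6 > 0 ⇒ local minimum; R''(1) = -10 < 0 ⇒ local maximum.
The largest local maximum is R(-4) = 43/3.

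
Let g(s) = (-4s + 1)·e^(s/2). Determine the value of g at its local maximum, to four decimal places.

3.3349

g'(s) = (-4)·e^(s/2) + (-4s + 1)·(1/2)·e^(s/2) = (-2s - 7/2)·e^(s/2). Since e^(s/2) > 0, the only critical point is s = -7/4.
g''(-7/4) has the same sign as -2 < 0, so this is a local maximum.
g(-7/4) = (8)·e^(-7/8) ≈ 3.3349.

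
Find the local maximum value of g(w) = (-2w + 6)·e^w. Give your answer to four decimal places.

Differentiating with the product rule gives g'(w) = (-2w + 4)·e^w. Since e^w > 0, the only critical point is w = 2.
g''(2) has the same sign as -2 < 0, so this is a local maximum.
g(2) = (2)·e^(2) ≈ 14.7781.

14.7781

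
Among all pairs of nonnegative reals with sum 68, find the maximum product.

With x + y = 68, the product is P(x) = x(68 − x).
P'(x) = 68 − 2x = 0 gives x = 34; P'' = −2 < 0, so this is the maximum.
P = 34·34 = 1156.

1156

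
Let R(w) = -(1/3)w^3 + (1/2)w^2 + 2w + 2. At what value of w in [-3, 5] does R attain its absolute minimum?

5

R'(w) = -w^2 + w + 2, which vanishes at w = -1 and w = 2.
Evaluating at the critical points and endpoints: R(-3) = 19/2,  R(-1) = 5/6,  R(2) = 16/3,  R(5) = -103/6.
The minimum over the interval is -103/6, attained at w = 5.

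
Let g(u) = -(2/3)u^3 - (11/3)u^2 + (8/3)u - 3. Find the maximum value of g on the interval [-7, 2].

The derivative is -2u^2 - (22/3)u + 8/3, which vanishes at u = -4 and u = 1/3.
Candidates: g(-7) = 82/3; g(-4) = -89/3; g(1/3) = -206/81; g(2) = -53/3.
Hence the absolute maximum is 82/3 at u = -7.

82/3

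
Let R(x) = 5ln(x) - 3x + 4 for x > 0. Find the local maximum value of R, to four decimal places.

R'(x) = 5/x − 3 = 0 gives x = 5/3.
R''(x) = -5/x², which is negative for x > 0, so this is a local maximum.
R(5/3) = 5·ln(5/3) - 5 + 4 ≈ 1.5541.

1.5541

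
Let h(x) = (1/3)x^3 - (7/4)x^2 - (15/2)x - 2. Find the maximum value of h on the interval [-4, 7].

67/16

The derivative is x^2 - (7/2)x - 15/2, which vanishes at x = -3/2 and x = 5.
Compare values at every candidate in [-4, 7]: h(-4) = -64/3; h(-3/2) = 67/16; h(5) = -499/12; h(7) = -311/12.
So the maximum is h(-3/2) = 67/16.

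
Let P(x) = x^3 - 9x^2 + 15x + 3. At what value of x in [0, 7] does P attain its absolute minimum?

5

The derivative is 3x^2 - 18x + 15, which vanishes at x = 1 and x = 5.
Compare values at every candidate in [0, 7]: P(0) = 3,  P(1) = 10,  P(5) = -22,  P(7) = 10.
The minimum over the interval is -22, attained at x = 5.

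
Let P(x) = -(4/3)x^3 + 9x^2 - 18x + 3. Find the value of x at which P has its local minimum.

3/2

P'(x) = -4x^2 + 18x - 18. Setting P'(x) = 0 gives x ∈ {3/2, 3}.
Since P''(x) = -8x + 18, we get P''(3/2) = 6 > 0 ⇒ local minimum; P''(3) = -6 < 0 ⇒ local maximum.
Thus P has its local minimum at x = 3/2, with value -33/4.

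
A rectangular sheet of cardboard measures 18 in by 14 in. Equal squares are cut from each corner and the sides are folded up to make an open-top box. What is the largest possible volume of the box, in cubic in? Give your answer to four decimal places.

292.8648

With cut size x, the volume is V(x) = x(18 − 2x)(14 − 2x) for 0 < x < 7.
V'(x) = 12x^2 − 128x + 252. Setting V'(x) = 0 gives x ≈ 2.6049 (the root in (0, 7)).
V''(x) = 24x − 128 is negative there, so this is the maximum; V ≈ 292.8648.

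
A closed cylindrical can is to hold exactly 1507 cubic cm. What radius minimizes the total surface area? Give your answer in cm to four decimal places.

With radius r and height h, πr²h = 1507 so h = 1507/(πr²), and S(r) = 2πr² + 2πrh = 2πr² + 2·1507/r.
S'(r) = 4πr − 2·1507/r² = 0 ⇒ r³ = 1507/(2π), so r ≈ 6.2131 and h = 2r ≈ 12.4263.
S''(r) = 4π + 4·1507/r³ > 0, so this is the minimum; S ≈ 727.6514.

6.2131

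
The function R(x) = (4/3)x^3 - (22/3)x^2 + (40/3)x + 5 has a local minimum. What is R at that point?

R'(x) = 4x^2 - (44/3)x + 40/3. Setting R'(x) = 0 gives x ∈ {5/3, 2}.
R''(x) = 8x - 44/3. R''(5/3) = -4/3 < 0 ⇒ local maximum; R''(2) = 4/3 > 0 ⇒ local minimum.
So the local minimum value is R(2) = 13.

13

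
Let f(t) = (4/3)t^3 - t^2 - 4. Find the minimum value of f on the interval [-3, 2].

-49

The derivative is 4t^2 - 2t, which vanishes at t = 0 and t = 1/2.
Evaluating at the critical points and endpoints: f(-3) = -49; f(0) = -4; f(1/2) = -49/12; f(2) = 8/3.
The minimum over the interval is -49, attained at t = -3.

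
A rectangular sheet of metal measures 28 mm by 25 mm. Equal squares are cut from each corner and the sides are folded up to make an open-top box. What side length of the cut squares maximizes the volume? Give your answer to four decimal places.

4.3955

With cut size x, the volume is V(x) = x(28 − 2x)(25 − 2x) for 0 < x < 12.5.
V'(x) = 12x^2 − 212x + 700. Setting V'(x) = 0 gives x ≈ 4.3955 (the root in (0, 12.5)).
V''(x) = 24x − 212 is negative there, so this is the maximum; V ≈ 1368.5771.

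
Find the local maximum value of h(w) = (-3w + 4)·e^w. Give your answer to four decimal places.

4.1868

By the product rule, h'(w) = (-3w + 1)·e^w. Since e^w > 0, the only critical point is w = 1/3.
h''(1/3) has the same sign as -3 < 0, so this is a local maximum.
h(1/3) = (3)·e^(1/3) ≈ 4.1868.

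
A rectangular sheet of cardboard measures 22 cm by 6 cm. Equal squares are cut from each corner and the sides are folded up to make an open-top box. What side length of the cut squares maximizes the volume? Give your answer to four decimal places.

1.3837

With cut size x, the volume is V(x) = x(22 − 2x)(6 − 2x) for 0 < x < 3.
V'(x) = 12x^2 − 112x + 132. Setting V'(x) = 0 gives x ≈ 1.3837 (the root in (0, 3)).
V''(x) = 24x − 112 is negative there, so this is the maximum; V ≈ 86.0264.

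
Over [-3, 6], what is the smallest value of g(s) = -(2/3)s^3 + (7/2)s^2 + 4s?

Differentiating, g'(s) = -2s^2 + 7s + 4; which vanishes at s = -1/2 and s = 4.
Compare values at every candidate in [-3, 6]: g(-3) = 75/2; g(-1/2) = -25/24; g(4) = 88/3; g(6) = 6.
So the minimum is g(-1/2) = -25/24.

-25/24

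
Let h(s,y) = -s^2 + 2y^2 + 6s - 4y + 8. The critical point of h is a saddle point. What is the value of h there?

∂h/∂s = -2s + 6 = 0 and ∂h/∂y = 4y - 4 = 0, so (s, y) = (3, 1).
The Hessian has h_{ss} = -2, h_{yy} = 4, h_{sy} = 0, giving D = -8 < 0, so the point is a saddle point.
h(3, 1) = 15.

15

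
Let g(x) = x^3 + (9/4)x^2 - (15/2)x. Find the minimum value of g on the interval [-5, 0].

g'(x) = 3x^2 + (9/2)x - 15/2, whose only zero in [-5, 0] is x = -5/2.
Evaluating at the critical points and endpoints: g(-5) = -125/4; g(-5/2) = 275/16; g(0) = 0.
Hence the absolute minimum is -125/4 at x = -5.

-125/4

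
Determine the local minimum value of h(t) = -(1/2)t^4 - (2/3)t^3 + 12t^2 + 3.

h'(t) = -2t^3 - 2t^2 + 24t. Setting h'(t) = 0 gives t ∈ {-4, 0, 3}.
Second-derivative test with h''(t) = -6t^2 - 4t + 24: h''(-4) = -56 < 0 ⇒ local maximum; h''(0) = 24 > 0 ⇒ local minimum; h''(3) = -42 < 0 ⇒ local maximum.
So the local minimum value is h(0) = 3.

3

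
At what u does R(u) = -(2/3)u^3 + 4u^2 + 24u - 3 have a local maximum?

R'(u) = -2u^2 + 8u + 24. Setting R'(u) = 0 gives u ∈ {-2, 6}.
Second-derivative test with R''(u) = -4u + 8: R''(-2) = 16 > 0 ⇒ local minimum; R''(6) = -16 < 0 ⇒ local maximum.
So the local maximum value is R(6) = 141.

6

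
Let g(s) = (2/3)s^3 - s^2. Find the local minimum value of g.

-1/3

Critical points: g'(s) = 2s^2 - 2s vanishes at s = 0, 1.
g''(s) = 4s - 2. g''(0) = -2 < 0 ⇒ local maximum; g''(1) = 2 > 0 ⇒ local minimum.
The local minimum is g(1) = -1/3.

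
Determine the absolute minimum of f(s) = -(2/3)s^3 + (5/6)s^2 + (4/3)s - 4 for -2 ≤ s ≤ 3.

-21/2

The derivative is -2s^2 + (5/3)s + 4/3, which vanishes at s = -1/2 and s = 4/3.
Evaluating at the critical points and endpoints: f(-2) = 2,  f(-1/2) = -35/8,  f(4/3) = -188/81,  f(3) = -21/2.
So the minimum is f(3) = -21/2.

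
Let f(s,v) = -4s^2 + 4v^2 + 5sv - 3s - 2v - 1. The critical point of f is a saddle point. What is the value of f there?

-99/89

∂f/∂s = -8s + 5v - 3 = 0 and ∂f/∂v = 5s + 8v - 2 = 0, so (s, v) = (-14/89, 31/89).
The Hessian has f_{ss} = -8, f_{vv} = 8, f_{sv} = 5, giving D = -89 < 0, so the point is a saddle point.
f(-14/89, 31/89) = -99/89.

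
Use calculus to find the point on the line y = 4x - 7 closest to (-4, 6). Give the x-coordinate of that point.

48/17

Minimize D(x)^2 = (x + 4)^2 + (4x - 13)^2.
d/dx[D^2] = 2(x + 4) + 2·4·(4x - 13) = 0 ⇒ x = 48/17.
Then y = 73/17 and the distance is √(841/17) ≈ 7.0335.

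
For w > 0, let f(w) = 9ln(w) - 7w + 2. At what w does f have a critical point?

f'(w) = 9/w − 7 = 0 gives w = 9/7.
f''(w) = -9/w², which is negative for w > 0, so this is a local maximum.
f(9/7) = 9·ln(9/7) - 9 + 2 ≈ -4.7382.

9/7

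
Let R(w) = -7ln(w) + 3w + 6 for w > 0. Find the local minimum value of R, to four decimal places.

7.0689

R'(w) = -7/w + 3 = 0 gives w = 7/3.
R''(w) = 7/w², which is positive for w > 0, so this is a local minimum.
R(7/3) = -7·ln(7/3) + 7 + 6 ≈ 7.0689.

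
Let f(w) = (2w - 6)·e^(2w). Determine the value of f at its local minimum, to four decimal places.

-148.4132

Differentiating with the product rule gives f'(w) = (4w - 10)·e^(2w). Since e^(2w) > 0, the only critical point is w = 5/2.
f''(5/2) has the same sign as 4 > 0, so this is a local minimum.
f(5/2) = (-1)·e^(5) ≈ -148.4132.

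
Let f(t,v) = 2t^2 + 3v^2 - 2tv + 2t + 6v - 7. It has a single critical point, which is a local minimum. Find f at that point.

∂f/∂t = 4t - 2v + 2 = 0 and ∂f/∂v = -2t + 6v + 6 = 0, so (t, v) = (-6/5, -7/5).
The Hessian has f_{tt} = 4, f_{vv} = 6, f_{tv} = -2, giving D = 20 > 0 with f_{tt} > 0, so the point is a local minimum.
f(-6/5, -7/5) = -62/5.

-62/5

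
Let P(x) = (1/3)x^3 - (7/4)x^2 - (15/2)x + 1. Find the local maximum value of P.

Critical points: P'(x) = x^2 - (7/2)x - 15/2 vanishes at x = -3/2, 5.
Second-derivative test with P''(x) = 2x - 7/2: P''(-3/2) = -13/2 < 0 ⇒ local maximum; P''(5) = 13/2 > 0 ⇒ local minimum.
So the local maximum value is P(-3/2) = 115/16.

115/16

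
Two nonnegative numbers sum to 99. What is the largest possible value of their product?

With x + y = 99, the product is P(x) = x(99 − x).
P'(x) = 99 − 2x = 0 gives x = 99/2; P'' = −2 < 0, so this is the maximum.
P = 99/2·99/2 = 9801/4.

9801/4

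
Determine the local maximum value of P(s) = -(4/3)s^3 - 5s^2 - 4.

-4

Critical points: P'(s) = -4s^2 - 10s vanishes at s = -5/2, 0.
Since P''(s) = -8s - 10, we get P''(-5/2) = 10 > 0 ⇒ local minimum; P''(0) = -10 < 0 ⇒ local maximum.
Thus P has its local maximum at s = 0, with value -4.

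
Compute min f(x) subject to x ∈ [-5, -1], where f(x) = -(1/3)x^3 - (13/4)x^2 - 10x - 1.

The derivative is -x^2 - (13/2)x - 10, which vanishes at x = -4 and x = -5/2.
Candidates: f(-5) = 113/12,  f(-4) = 25/3,  f(-5/2) = 427/48,  f(-1) = 73/12.
Hence the absolute minimum is 73/12 at x = -1.

73/12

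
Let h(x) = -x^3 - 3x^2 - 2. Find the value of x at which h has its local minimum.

h'(x) = -3x^2 - 6x = 0 at x = -2, 0.
h''(x) = -6x - 6. h''(-2) = 6 > 0 ⇒ local minimum; h''(0) = -6 < 0 ⇒ local maximum.
The local minimum is h(-2) = -6.

-2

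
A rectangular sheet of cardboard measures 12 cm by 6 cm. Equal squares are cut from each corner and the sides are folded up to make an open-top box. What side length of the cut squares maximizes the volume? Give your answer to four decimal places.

With cut size x, the volume is V(x) = x(12 − 2x)(6 − 2x) for 0 < x < 3.
V'(x) = 12x^2 − 72x + 72. Setting V'(x) = 0 gives x ≈ 1.2679 (the root in (0, 3)).
V''(x) = 24x − 72 is negative there, so this is the maximum; V ≈ 41.5692.

1.2679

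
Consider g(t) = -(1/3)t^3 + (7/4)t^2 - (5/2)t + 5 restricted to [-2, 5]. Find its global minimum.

Differentiating, g'(t) = -t^2 + (7/2)t - 5/2; which vanishes at t = 1 and t = 5/2.
Evaluating at the critical points and endpoints: g(-2) = 59/3; g(1) = 47/12; g(5/2) = 215/48; g(5) = -65/12.
The minimum over the interval is -65/12, attained at t = 5.

-65/12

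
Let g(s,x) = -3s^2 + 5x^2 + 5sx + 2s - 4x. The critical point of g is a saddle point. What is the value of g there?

12/85

∂g/∂s = -6s + 5x + 2 = 0 and ∂g/∂x = 5s + 10x - 4 = 0, so (s, x) = (8/17, 14/85).
The Hessian has g_{ss} = -6, g_{xx} = 10, g_{sx} = 5, giving D = -85 < 0, so the point is a saddle point.
g(8/17, 14/85) = 12/85.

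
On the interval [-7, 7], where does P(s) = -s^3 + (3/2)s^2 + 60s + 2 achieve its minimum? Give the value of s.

-4

Differentiating, P'(s) = -3s^2 + 3s + 60; which vanishes at s = -4 and s = 5.
Evaluating at the critical points and endpoints: P(-7) = -3/2; P(-4) = -150; P(5) = 429/2; P(7) = 305/2.
The minimum over the interval is -150, attained at s = -4.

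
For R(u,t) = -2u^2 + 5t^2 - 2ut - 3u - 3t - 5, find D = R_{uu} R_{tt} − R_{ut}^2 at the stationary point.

∂R/∂u = -4u - 2t - 3 = 0 and ∂R/∂t = -2u + 10t - 3 = 0, so (u, t) = (-9/11, 3/22).
The Hessian has R_{uu} = -4, R_{tt} = 10, R_{ut} = -2, giving D = -44 < 0, so the point is a saddle point.
D = (-4)·(10) − (-2)^2 = -44.

-44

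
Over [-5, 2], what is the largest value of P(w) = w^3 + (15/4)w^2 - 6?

The derivative is 3w^2 + (15/2)w, which vanishes at w = -5/2 and w = 0.
Candidates: P(-5) = -149/4; P(-5/2) = 29/16; P(0) = -6; P(2) = 17.
The maximum over the interval is 17, attained at w = 2.

17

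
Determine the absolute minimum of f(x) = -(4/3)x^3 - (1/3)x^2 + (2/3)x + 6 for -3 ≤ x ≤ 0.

The derivative is -4x^2 - (2/3)x + 2/3, whose only zero in [-3, 0] is x = -1/2.
Evaluating at the critical points and endpoints: f(-3) = 37,  f(-1/2) = 23/4,  f(0) = 6.
Hence the absolute minimum is 23/4 at x = -1/2.

23/4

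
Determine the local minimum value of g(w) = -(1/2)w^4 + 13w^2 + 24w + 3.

Critical points: g'(w) = -2w^3 + 26w + 24 vanishes at w = -3, -1, 4.
Second-derivative test with g''(w) = -6w^2 + 26: g''(-3) = -28 < 0 ⇒ local maximum; g''(-1) = 20 > 0 ⇒ local minimum; g''(4) = -70 < 0 ⇒ local maximum.
So the local minimum value is g(-1) = -17/2.

-17/2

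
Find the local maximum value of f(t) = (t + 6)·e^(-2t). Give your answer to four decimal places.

By the product rule, f'(t) = (-2t - 11)·e^(-2t). Since e^(-2t) > 0, the only critical point is t = -11/2.
f''(-11/2) has the same sign as -2 < 0, so this is a local maximum.
f(-11/2) = (1/2)·e^(11) ≈ 29937.0709.

29937.0709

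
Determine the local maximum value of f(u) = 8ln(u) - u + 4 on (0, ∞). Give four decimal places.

f'(u) = 8/u − 1 = 0 gives u = 8.
f''(u) = -8/u², which is negative for u > 0, so this is a local maximum.
f(8) = 8·ln(8) - 8 + 4 ≈ 12.6355.

12.6355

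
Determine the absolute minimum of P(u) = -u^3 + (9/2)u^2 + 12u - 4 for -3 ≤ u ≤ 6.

-21/2

The derivative is -3u^2 + 9u + 12, which vanishes at u = -1 and u = 4.
Compare values at every candidate in [-3, 6]: P(-3) = 55/2, P(-1) = -21/2, P(4) = 52, P(6) = 14.
The minimum over the interval is -21/2, attained at u = -1.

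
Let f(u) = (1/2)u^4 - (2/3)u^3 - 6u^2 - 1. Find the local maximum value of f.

-1

Critical points: f'(u) = 2u^3 - 2u^2 - 12u vanishes at u = -2, 0, 3.
f''(u) = 6u^2 - 4u - 12. f''(-2) = 20 > 0 ⇒ local minimum; f''(0) = -12 < 0 ⇒ local maximum; f''(3) = 30 > 0 ⇒ local minimum.
The local maximum is f(0) = -1.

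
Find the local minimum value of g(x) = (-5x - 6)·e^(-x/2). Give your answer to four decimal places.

g'(x) = (-5)·e^(-x/2) + (-5x - 6)·(-1/2)·e^(-x/2) = ((5/2)x - 2)·e^(-x/2). Since e^(-x/2) > 0, the only critical point is x = 4/5.
g''(4/5) has the same sign as 5/2 > 0, so this is a local minimum.
g(4/5) = (-10)·e^(-2/5) ≈ -6.7032.

-6.7032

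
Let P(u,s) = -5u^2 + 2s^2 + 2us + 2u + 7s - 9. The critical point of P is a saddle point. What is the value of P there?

∂P/∂u = -10u + 2s + 2 = 0 and ∂P/∂s = 2u + 4s + 7 = 0, so (u, s) = (-3/22, -37/22).
The Hessian has P_{uu} = -10, P_{ss} = 4, P_{us} = 2, giving D = -44 < 0, so the point is a saddle point.
P(-3/22, -37/22) = -661/44.

-661/44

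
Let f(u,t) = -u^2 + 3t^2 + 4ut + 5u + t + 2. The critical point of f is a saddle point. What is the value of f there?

55/14

∂f/∂u = -2u + 4t + 5 = 0 and ∂f/∂t = 4u + 6t + 1 = 0, so (u, t) = (13/14, -11/14).
The Hessian has f_{uu} = -2, f_{tt} = 6, f_{ut} = 4, giving D = -28 < 0, so the point is a saddle point.
f(13/14, -11/14) = 55/14.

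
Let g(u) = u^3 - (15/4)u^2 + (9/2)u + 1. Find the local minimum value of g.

43/16

g'(u) = 3u^2 - (15/2)u + 9/2. Setting g'(u) = 0 gives u ∈ {1, 3/2}.
Second-derivative test with g''(u) = 6u - 15/2: g''(1) = -3/2 < 0 ⇒ local maximum; g''(3/2) = 3/2 > 0 ⇒ local minimum.
The local minimum is g(3/2) = 43/16.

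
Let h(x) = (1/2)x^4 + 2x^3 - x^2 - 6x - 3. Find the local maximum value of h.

1/2

h'(x) = 2x^3 + 6x^2 - 2x - 6. Setting h'(x) = 0 gives x ∈ {-3, -1, 1}.
h''(x) = 6x^2 + 12x - 2. h''(-3) = 16 > 0 ⇒ local minimum; h''(-1) = -8 < 0 ⇒ local maximum; h''(1) = 16 > 0 ⇒ local minimum.
Thus h has its local maximum at x = -1, with value 1/2.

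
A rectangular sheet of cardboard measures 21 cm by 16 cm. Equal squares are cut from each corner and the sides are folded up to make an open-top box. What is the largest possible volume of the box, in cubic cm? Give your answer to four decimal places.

With cut size x, the volume is V(x) = x(21 − 2x)(16 − 2x) for 0 < x < 8.
V'(x) = 12x^2 − 148x + 336. Setting V'(x) = 0 gives x ≈ 3.0000 (the root in (0, 8)).
V''(x) = 24x − 148 is negative there, so this is the maximum; V ≈ 450.0000.

450.0000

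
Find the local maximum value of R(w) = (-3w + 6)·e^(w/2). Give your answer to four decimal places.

6.0000

Differentiating with the product rule gives R'(w) = (-(3/2)w)·e^(w/2). Since e^(w/2) > 0, the only critical point is w = 0.
R''(0) has the same sign as -3/2 < 0, so this is a local maximum.
R(0) = (6)·e^(0) ≈ 6.0000.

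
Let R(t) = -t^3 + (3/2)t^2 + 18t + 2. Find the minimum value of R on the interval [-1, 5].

The derivative is -3t^2 + 3t + 18, whose only zero in [-1, 5] is t = 3.
Candidates: R(-1) = -27/2,  R(3) = 85/2,  R(5) = 9/2.
The minimum over the interval is -27/2, attained at t = -1.

-27/2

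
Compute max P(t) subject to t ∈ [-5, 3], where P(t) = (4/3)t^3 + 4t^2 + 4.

76

Differentiating, P'(t) = 4t^2 + 8t; which vanishes at t = -2 and t = 0.
Candidates: P(-5) = -188/3; P(-2) = 28/3; P(0) = 4; P(3) = 76.
The maximum over the interval is 76, attained at t = 3.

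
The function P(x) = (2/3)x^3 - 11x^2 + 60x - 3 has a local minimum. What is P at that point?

105

Critical points: P'(x) = 2x^2 - 22x + 60 vanishes at x = 5, 6.
Since P''(x) = 4x - 22, we get P''(5) = -2 < 0 ⇒ local maximum; P''(6) = 2 > 0 ⇒ local minimum.
The local minimum is P(6) = 105.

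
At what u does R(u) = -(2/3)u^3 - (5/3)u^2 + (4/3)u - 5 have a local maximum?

1/3

Critical points: R'(u) = -2u^2 - (10/3)u + 4/3 vanishes at u = -2, 1/3.
Second-derivative test with R''(u) = -4u - 10/3: R''(-2) = 14/3 > 0 ⇒ local minimum; R''(1/3) = -14/3 < 0 ⇒ local maximum.
The local maximum is R(1/3) = -386/81.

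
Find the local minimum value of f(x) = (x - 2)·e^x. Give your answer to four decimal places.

By the product rule, f'(x) = (x - 1)·e^x. Since e^x > 0, the only critical point is x = 1.
f''(1) has the same sign as 1 > 0, so this is a local minimum.
f(1) = (-1)·e^(1) ≈ -2.7183.

-2.7183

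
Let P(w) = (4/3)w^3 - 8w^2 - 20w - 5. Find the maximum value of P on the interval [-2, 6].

17/3

Differentiating, P'(w) = 4w^2 - 16w - 20; which vanishes at w = -1 and w = 5.
Candidates: P(-2) = -23/3,  P(-1) = 17/3,  P(5) = -415/3,  P(6) = -125.
So the maximum is P(-1) = 17/3.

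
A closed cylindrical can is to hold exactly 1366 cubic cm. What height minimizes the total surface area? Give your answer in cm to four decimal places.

12.0260

With radius r and height h, πr²h = 1366 so h = 1366/(πr²), and S(r) = 2πr² + 2πrh = 2πr² + 2·1366/r.
S'(r) = 4πr − 2·1366/r² = 0 ⇒ r³ = 1366/(2π), so r ≈ 6.0130 and h = 2r ≈ 12.0260.
S''(r) = 4π + 4·1366/r³ > 0, so this is the minimum; S ≈ 681.5248.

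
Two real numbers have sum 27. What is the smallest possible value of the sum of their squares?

729/2

With a + b = 27, a^2 + b^2 = a^2 + (27 − a)^2.
The derivative 2a − 2(27 − a) = 4a − 54 vanishes at a = 27/2; second derivative 4 > 0, a minimum.
The minimum is 2·(27/2)^2 = 729/2.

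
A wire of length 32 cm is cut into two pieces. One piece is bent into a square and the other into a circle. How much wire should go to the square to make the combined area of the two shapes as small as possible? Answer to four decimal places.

Let x be the length used for the square. Square side x/4; circle radius (32−x)/(2π).
A(x) = (x/4)² + π·((32−x)/(2π))² = x²/16 + (32−x)²/(4π) for 0 ≤ x ≤ 32. A'(x) = x/8 − (32−x)/(2π) = 0 gives x = 4·32/(π+4) ≈ 17.9232.
A'' = 1/8 + 1/(2π) > 0, so this gives the minimum combined area; x ≈ 17.9232 cm to the square.

17.9232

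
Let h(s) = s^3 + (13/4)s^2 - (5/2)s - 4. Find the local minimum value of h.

h'(s) = 3s^2 + (13/2)s - 5/2. Setting h'(s) = 0 gives s ∈ {-5/2, 1/3}.
Second-derivative test with h''(s) = 6s + 13/2: h''(-5/2) = -17/2 < 0 ⇒ local maximum; h''(1/3) = 17/2 > 0 ⇒ local minimum.
Thus h has its local minimum at s = 1/3, with value -479/108.

-479/108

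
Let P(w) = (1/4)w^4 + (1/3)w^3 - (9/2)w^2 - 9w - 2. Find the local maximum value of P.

29/12

P'(w) = w^3 + w^2 - 9w - 9. Setting P'(w) = 0 gives w ∈ {-3, -1, 3}.
Second-derivative test with P''(w) = 3w^2 + 2w - 9: P''(-3) = 12 > 0 ⇒ local minimum; P''(-1) = -8 < 0 ⇒ local maximum; P''(3) = 24 > 0 ⇒ local minimum.
Thus P has its local maximum at w = -1, with value 29/12.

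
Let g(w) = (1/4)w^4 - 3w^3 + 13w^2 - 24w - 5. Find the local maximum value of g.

Critical points: g'(w) = w^3 - 9w^2 + 26w - 24 vanishes at w = 2, 3, 4.
Since g''(w) = 3w^2 - 18w + 26, we get g''(2) = 2 > 0 ⇒ local minimum; g''(3) = -1 < 0 ⇒ local maximum; g''(4) = 2 > 0 ⇒ local minimum.
Thus g has its local maximum at w = 3, with value -83/4.

-83/4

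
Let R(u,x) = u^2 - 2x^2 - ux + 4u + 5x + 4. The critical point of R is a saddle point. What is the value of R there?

49/9

∂R/∂u = 2u - x + 4 = 0 and ∂R/∂x = -u - 4x + 5 = 0, so (u, x) = (-11/9, 14/9).
The Hessian has R_{uu} = 2, R_{xx} = -4, R_{ux} = -1, giving D = -9 < 0, so the point is a saddle point.
R(-11/9, 14/9) = 49/9.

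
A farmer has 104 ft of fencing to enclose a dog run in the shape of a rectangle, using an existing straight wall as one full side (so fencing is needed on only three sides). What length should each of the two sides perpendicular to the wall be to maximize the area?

26

Let the sides perpendicular to the wall have length x and the parallel side y, so 2x + y = 104 and the area is A = xy = x(104 − 2x).
A'(x) = 104 − 4x = 0 gives x = 26, and A''(x) = −4 < 0 confirms a maximum.
Then y = 104 − 2·26 = 52 and A = 1352.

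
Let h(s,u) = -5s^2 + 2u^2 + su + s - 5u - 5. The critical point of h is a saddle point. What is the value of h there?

∂h/∂s = -10s + u + 1 = 0 and ∂h/∂u = s + 4u - 5 = 0, so (s, u) = (9/41, 49/41).
The Hessian has h_{ss} = -10, h_{uu} = 4, h_{su} = 1, giving D = -41 < 0, so the point is a saddle point.
h(9/41, 49/41) = -323/41.

-323/41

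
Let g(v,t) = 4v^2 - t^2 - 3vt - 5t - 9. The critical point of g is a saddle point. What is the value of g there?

∂g/∂v = 8v - 3t = 0 and ∂g/∂t = -3v - 2t - 5 = 0, so (v, t) = (-3/5, -8/5).
The Hessian has g_{vv} = 8, g_{tt} = -2, g_{vt} = -3, giving D = -25 < 0, so the point is a saddle point.
g(-3/5, -8/5) = -5.

-5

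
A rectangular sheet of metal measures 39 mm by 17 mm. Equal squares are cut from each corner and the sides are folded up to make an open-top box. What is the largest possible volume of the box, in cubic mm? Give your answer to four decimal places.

1122.4405

With cut size x, the volume is V(x) = x(39 − 2x)(17 − 2x) for 0 < x < 8.5.
V'(x) = 12x^2 − 224x + 663. Setting V'(x) = 0 gives x ≈ 3.6888 (the root in (0, 8.5)).
V''(x) = 24x − 224 is negative there, so this is the maximum; V ≈ 1122.4405.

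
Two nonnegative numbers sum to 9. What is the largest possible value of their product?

With x + y = 9, the product is P(x) = x(9 − x).
P'(x) = 9 − 2x = 0 gives x = 9/2; P'' = −2 < 0, so this is the maximum.
P = 9/2·9/2 = 81/4.

81/4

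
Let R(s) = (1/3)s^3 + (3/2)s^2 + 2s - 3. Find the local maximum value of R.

Critical points: R'(s) = s^2 + 3s + 2 vanishes at s = -2, -1.
R''(s) = 2s + 3. R''(-2) = -1 < 0 ⇒ local maximum; R''(-1) = 1 > 0 ⇒ local minimum.
So the local maximum value is R(-2) = -11/3.

-11/3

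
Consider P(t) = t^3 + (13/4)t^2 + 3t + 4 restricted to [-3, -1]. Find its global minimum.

-11/4

Differentiating, P'(t) = 3t^2 + (13/2)t + 3; whose only zero in [-3, -1] is t = -3/2.
Candidates: P(-3) = -11/4; P(-3/2) = 55/16; P(-1) = 13/4.
So the minimum is P(-3) = -11/4.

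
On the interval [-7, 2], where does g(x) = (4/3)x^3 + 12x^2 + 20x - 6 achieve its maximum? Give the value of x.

2

Differentiating, g'(x) = 4x^2 + 24x + 20; which vanishes at x = -5 and x = -1.
Evaluating at the critical points and endpoints: g(-7) = -46/3,  g(-5) = 82/3,  g(-1) = -46/3,  g(2) = 278/3.
So the maximum is g(2) = 278/3.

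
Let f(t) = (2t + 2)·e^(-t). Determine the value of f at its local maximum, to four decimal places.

f'(t) = 2·e^(-t) + (2t + 2)·(-1)·e^(-t) = (-2t)·e^(-t). Since e^(-t) > 0, the only critical point is t = 0.
f''(0) has the same sign as -2 < 0, so this is a local maximum.
f(0) = (2)·e^(0) ≈ 2.0000.

2.0000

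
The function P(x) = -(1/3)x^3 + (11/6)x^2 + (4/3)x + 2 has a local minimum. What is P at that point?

287/162

Critical points: P'(x) = -x^2 + (11/3)x + 4/3 vanishes at x = -1/3, 4.
Second-derivative test with P''(x) = -2x + 11/3: P''(-1/3) = 13/3 > 0 ⇒ local minimum; P''(4) = -13/3 < 0 ⇒ local maximum.
So the local minimum value is P(-1/3) = 287/162.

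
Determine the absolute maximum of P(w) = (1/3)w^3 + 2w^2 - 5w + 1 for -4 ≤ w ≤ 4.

The derivative is w^2 + 4w - 5, whose only zero in [-4, 4] is w = 1.
Candidates: P(-4) = 95/3; P(1) = -5/3; P(4) = 103/3.
Hence the absolute maximum is 103/3 at w = 4.

103/3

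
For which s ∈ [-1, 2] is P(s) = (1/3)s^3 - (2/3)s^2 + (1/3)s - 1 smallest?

-1

The derivative is s^2 - (4/3)s + 1/3, which vanishes at s = 1/3 and s = 1.
Evaluating at the critical points and endpoints: P(-1) = -7/3,  P(1/3) = -77/81,  P(1) = -1,  P(2) = -1/3.
Hence the absolute minimum is -7/3 at s = -1.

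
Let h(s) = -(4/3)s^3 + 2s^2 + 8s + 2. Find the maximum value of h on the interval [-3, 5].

The derivative is -4s^2 + 4s + 8, which vanishes at s = -1 and s = 2.
Candidates: h(-3) = 32, h(-1) = -8/3, h(2) = 46/3, h(5) = -224/3.
So the maximum is h(-3) = 32.

32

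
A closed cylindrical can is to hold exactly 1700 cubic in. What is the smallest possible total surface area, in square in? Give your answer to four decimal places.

With radius r and height h, πr²h = 1700 so h = 1700/(πr²), and S(r) = 2πr² + 2πrh = 2πr² + 2·1700/r.
S'(r) = 4πr − 2·1700/r² = 0 ⇒ r³ = 1700/(2π), so r ≈ 6.4678 and h = 2r ≈ 12.9356.
S''(r) = 4π + 4·1700/r³ > 0, so this is the minimum; S ≈ 788.5220.

788.5220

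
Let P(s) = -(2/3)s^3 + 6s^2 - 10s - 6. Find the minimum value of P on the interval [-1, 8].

Differentiating, P'(s) = -2s^2 + 12s - 10; which vanishes at s = 1 and s = 5.
Compare values at every candidate in [-1, 8]: P(-1) = 32/3; P(1) = -32/3; P(5) = 32/3; P(8) = -130/3.
So the minimum is P(8) = -130/3.

-130/3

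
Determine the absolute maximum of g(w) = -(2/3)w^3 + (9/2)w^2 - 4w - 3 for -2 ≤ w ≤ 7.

85/3

Differentiating, g'(w) = -2w^2 + 9w - 4; which vanishes at w = 1/2 and w = 4.
Compare values at every candidate in [-2, 7]: g(-2) = 85/3; g(1/2) = -95/24; g(4) = 31/3; g(7) = -235/6.
Hence the absolute maximum is 85/3 at w = -2.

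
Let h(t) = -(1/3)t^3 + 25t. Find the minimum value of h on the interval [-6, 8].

The derivative is -t^2 + 25, which vanishes at t = -5 and t = 5.
Evaluating at the critical points and endpoints: h(-6) = -78, h(-5) = -250/3, h(5) = 250/3, h(8) = 88/3.
So the minimum is h(-5) = -250/3.

-250/3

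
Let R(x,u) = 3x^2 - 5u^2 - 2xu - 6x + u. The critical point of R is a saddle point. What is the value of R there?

-189/64

∂R/∂x = 6x - 2u - 6 = 0 and ∂R/∂u = -2x - 10u + 1 = 0, so (x, u) = (31/32, -3/32).
The Hessian has R_{xx} = 6, R_{uu} = -10, R_{xu} = -2, giving D = -64 < 0, so the point is a saddle point.
R(31/32, -3/32) = -189/64.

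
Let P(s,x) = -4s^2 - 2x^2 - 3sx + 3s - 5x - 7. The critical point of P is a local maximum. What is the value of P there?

∂P/∂s = -8s - 3x + 3 = 0 and ∂P/∂x = -3s - 4x - 5 = 0, so (s, x) = (27/23, -49/23).
The Hessian has P_{ss} = -8, P_{xx} = -4, P_{sx} = -3, giving D = 23 > 0 with P_{ss} < 0, so the point is a local maximum.
P(27/23, -49/23) = 2/23.

2/23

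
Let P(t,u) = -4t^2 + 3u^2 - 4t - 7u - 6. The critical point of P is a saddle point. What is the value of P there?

-109/12

∂P/∂t = -8t - 4 = 0 and ∂P/∂u = 6u - 7 = 0, so (t, u) = (-1/2, 7/6).
The Hessian has P_{tt} = -8, P_{uu} = 6, P_{tu} = 0, giving D = -48 < 0, so the point is a saddle point.
P(-1/2, 7/6) = -109/12.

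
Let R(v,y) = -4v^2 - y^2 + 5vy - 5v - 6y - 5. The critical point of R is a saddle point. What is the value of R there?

-364/9

∂R/∂v = -8v + 5y - 5 = 0 and ∂R/∂y = 5v - 2y - 6 = 0, so (v, y) = (40/9, 73/9).
The Hessian has R_{vv} = -8, R_{yy} = -2, R_{vy} = 5, giving D = -9 < 0, so the point is a saddle point.
R(40/9, 73/9) = -364/9.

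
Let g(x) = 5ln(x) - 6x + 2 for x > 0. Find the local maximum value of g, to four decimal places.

-3.9116

g'(x) = 5/x − 6 = 0 gives x = 5/6.
g''(x) = -5/x², which is negative for x > 0, so this is a local maximum.
g(5/6) = 5·ln(5/6) - 5 + 2 ≈ -3.9116.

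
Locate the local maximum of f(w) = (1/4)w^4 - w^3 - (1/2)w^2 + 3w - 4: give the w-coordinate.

f'(w) = w^3 - 3w^2 - w + 3. Setting f'(w) = 0 gives w ∈ {-1, 1, 3}.
f''(w) = 3w^2 - 6w - 1. f''(-1) = 8 > 0 ⇒ local minimum; f''(1) = -4 < 0 ⇒ local maximum; f''(3) = 8 > 0 ⇒ local minimum.
The local maximum is f(1) = -9/4.

1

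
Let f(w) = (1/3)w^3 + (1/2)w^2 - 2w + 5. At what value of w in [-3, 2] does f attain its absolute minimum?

1

Differentiating, f'(w) = w^2 + w - 2; which vanishes at w = -2 and w = 1.
Compare values at every candidate in [-3, 2]: f(-3) = 13/2,  f(-2) = 25/3,  f(1) = 23/6,  f(2) = 17/3.
The minimum over the interval is 23/6, attained at w = 1.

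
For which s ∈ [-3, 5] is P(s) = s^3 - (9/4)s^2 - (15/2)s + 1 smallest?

-3

Differentiating, P'(s) = 3s^2 - (9/2)s - 15/2; which vanishes at s = -1 and s = 5/2.
Candidates: P(-3) = -95/4, P(-1) = 21/4, P(5/2) = -259/16, P(5) = 129/4.
The minimum over the interval is -95/4, attained at s = -3.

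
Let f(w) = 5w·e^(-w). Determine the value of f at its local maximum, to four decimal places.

1.8394

f'(w) = 5·e^(-w) + (5w)·(-1)·e^(-w) = (-5w + 5)·e^(-w). Since e^(-w) > 0, the only critical point is w = 1.
f''(1) has the same sign as -5 < 0, so this is a local maximum.
f(1) = (5)·e^(-1) ≈ 1.8394.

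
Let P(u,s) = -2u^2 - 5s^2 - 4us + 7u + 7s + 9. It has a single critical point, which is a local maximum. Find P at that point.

121/8

∂P/∂u = -4u - 4s + 7 = 0 and ∂P/∂s = -4u - 10s + 7 = 0, so (u, s) = (7/4, 0).
The Hessian has P_{uu} = -4, P_{ss} = -10, P_{us} = -4, giving D = 24 > 0 with P_{uu} < 0, so the point is a local maximum.
P(7/4, 0) = 121/8.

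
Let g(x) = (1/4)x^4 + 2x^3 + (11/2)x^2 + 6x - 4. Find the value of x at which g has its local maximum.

Critical points: g'(x) = x^3 + 6x^2 + 11x + 6 vanishes at x = -3, -2, -1.
g''(x) = 3x^2 + 12x + 11. g''(-3) = 2 > 0 ⇒ local minimum; g''(-2) = -1 < 0 ⇒ local maximum; g''(-1) = 2 > 0 ⇒ local minimum.
The local maximum is g(-2) = -6.

-2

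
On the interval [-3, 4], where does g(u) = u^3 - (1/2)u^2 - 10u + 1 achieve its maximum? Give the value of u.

Differentiating, g'(u) = 3u^2 - u - 10; which vanishes at u = -5/3 and u = 2.
Candidates: g(-3) = -1/2,  g(-5/3) = 629/54,  g(2) = -13,  g(4) = 17.
Hence the absolute maximum is 17 at u = 4.

4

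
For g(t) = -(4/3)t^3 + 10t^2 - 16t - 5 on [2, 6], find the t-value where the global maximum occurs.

4

g'(t) = -4t^2 + 20t - 16, whose only zero in [2, 6] is t = 4.
Compare values at every candidate in [2, 6]: g(2) = -23/3, g(4) = 17/3, g(6) = -29.
Hence the absolute maximum is 17/3 at t = 4.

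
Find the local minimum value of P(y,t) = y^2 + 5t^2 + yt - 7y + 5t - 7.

-438/19

∂P/∂y = 2y + t - 7 = 0 and ∂P/∂t = y + 10t + 5 = 0, so (y, t) = (75/19, -17/19).
The Hessian has P_{yy} = 2, P_{tt} = 10, P_{yt} = 1, giving D = 19 > 0 with P_{yy} > 0, so the point is a local minimum.
P(75/19, -17/19) = -438/19.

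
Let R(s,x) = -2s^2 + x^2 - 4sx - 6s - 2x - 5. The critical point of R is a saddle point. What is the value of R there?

-11/6

∂R/∂s = -4s - 4x - 6 = 0 and ∂R/∂x = -4s + 2x - 2 = 0, so (s, x) = (-5/6, -2/3).
The Hessian has R_{ss} = -4, R_{xx} = 2, R_{sx} = -4, giving D = -24 < 0, so the point is a saddle point.
R(-5/6, -2/3) = -11/6.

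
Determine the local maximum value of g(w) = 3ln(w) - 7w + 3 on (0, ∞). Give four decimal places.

g'(w) = 3/w − 7 = 0 gives w = 3/7.
g''(w) = -3/w², which is negative for w > 0, so this is a local maximum.
g(3/7) = 3·ln(3/7) - 3 + 3 ≈ -2.5419.

-2.5419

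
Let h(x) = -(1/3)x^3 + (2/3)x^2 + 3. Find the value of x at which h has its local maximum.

h'(x) = -x^2 + (4/3)x. Setting h'(x) = 0 gives x ∈ {0, 4/3}.
Since h''(x) = -2x + 4/3, we get h''(0) = 4/3 > 0 ⇒ local minimum; h''(4/3) = -4/3 < 0 ⇒ local maximum.
The local maximum is h(4/3) = 275/81.

4/3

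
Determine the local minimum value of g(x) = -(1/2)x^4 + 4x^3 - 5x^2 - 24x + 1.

Critical points: g'(x) = -2x^3 + 12x^2 - 10x - 24 vanishes at x = -1, 3, 4.
Second-derivative test with g''(x) = -6x^2 + 24x - 10: g''(-1) = -40 < 0 ⇒ local maximum; g''(3) = 8 > 0 ⇒ local minimum; g''(4) = -10 < 0 ⇒ local maximum.
Thus g has its local minimum at x = 3, with value -97/2.

-97/2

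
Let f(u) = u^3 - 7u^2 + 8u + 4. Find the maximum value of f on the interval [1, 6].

16

The derivative is 3u^2 - 14u + 8, whose only zero in [1, 6] is u = 4.
Evaluating at the critical points and endpoints: f(1) = 6,  f(4) = -12,  f(6) = 16.
So the maximum is f(6) = 16.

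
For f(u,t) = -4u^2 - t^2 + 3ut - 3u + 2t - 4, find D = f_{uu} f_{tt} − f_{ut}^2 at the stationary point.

7

∂f/∂u = -8u + 3t - 3 = 0 and ∂f/∂t = 3u - 2t + 2 = 0, so (u, t) = (0, 1).
The Hessian has f_{uu} = -8, f_{tt} = -2, f_{ut} = 3, giving D = 7 > 0 with f_{uu} < 0, so the point is a local maximum.
D = (-8)·(-2) − (3)^2 = 7.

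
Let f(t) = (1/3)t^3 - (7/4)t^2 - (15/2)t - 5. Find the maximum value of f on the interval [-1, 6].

The derivative is t^2 - (7/2)t - 15/2, whose only zero in [-1, 6] is t = 5.
Candidates: f(-1) = 5/12, f(5) = -535/12, f(6) = -41.
The maximum over the interval is 5/12, attained at t = -1.

5/12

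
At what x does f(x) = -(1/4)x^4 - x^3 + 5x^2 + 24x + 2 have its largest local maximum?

Critical points: f'(x) = -x^3 - 3x^2 + 10x + 24 vanishes at x = -4, -2, 3.
Second-derivative test with f''(x) = -3x^2 - 6x + 10: f''(-4) = -14 < 0 ⇒ local maximum; f''(-2) = 10 > 0 ⇒ local minimum; f''(3) = -35 < 0 ⇒ local maximum.
The largest local maximum is f(3) = 287/4.

3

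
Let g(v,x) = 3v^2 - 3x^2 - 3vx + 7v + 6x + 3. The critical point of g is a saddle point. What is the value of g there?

74/15

∂g/∂v = 6v - 3x + 7 = 0 and ∂g/∂x = -3v - 6x + 6 = 0, so (v, x) = (-8/15, 19/15).
The Hessian has g_{vv} = 6, g_{xx} = -6, g_{vx} = -3, giving D = -45 < 0, so the point is a saddle point.
g(-8/15, 19/15) = 74/15.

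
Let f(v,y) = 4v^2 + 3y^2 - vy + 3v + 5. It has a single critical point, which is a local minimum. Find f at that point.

208/47

∂f/∂v = 8v - y + 3 = 0 and ∂f/∂y = -v + 6y = 0, so (v, y) = (-18/47, -3/47).
The Hessian has f_{vv} = 8, f_{yy} = 6, f_{vy} = -1, giving D = 47 > 0 with f_{vv} > 0, so the point is a local minimum.
f(-18/47, -3/47) = 208/47.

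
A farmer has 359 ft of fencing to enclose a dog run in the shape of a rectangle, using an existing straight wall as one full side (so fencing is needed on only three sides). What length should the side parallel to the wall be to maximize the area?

Let the sides perpendicular to the wall have length x and the parallel side y, so 2x + y = 359 and the area is A = xy = x(359 − 2x).
A'(x) = 359 − 4x = 0 gives x = 359/4, and A''(x) = −4 < 0 confirms a maximum.
Then y = 359 − 2·359/4 = 359/2 and A = 128881/8.

359/2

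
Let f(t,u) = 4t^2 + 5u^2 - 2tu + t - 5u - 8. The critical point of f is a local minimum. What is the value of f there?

∂f/∂t = 8t - 2u + 1 = 0 and ∂f/∂u = -2t + 10u - 5 = 0, so (t, u) = (0, 1/2).
The Hessian has f_{tt} = 8, f_{uu} = 10, f_{tu} = -2, giving D = 76 > 0 with f_{tt} > 0, so the point is a local minimum.
f(0, 1/2) = -37/4.

-37/4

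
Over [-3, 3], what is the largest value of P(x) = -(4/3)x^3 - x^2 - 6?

21

The derivative is -4x^2 - 2x, which vanishes at x = -1/2 and x = 0.
Evaluating at the critical points and endpoints: P(-3) = 21; P(-1/2) = -73/12; P(0) = -6; P(3) = -51.
Hence the absolute maximum is 21 at x = -3.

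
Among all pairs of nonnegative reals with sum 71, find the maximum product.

5041/4

With x + y = 71, the product is P(x) = x(71 − x).
P'(x) = 71 − 2x = 0 gives x = 71/2; P'' = −2 < 0, so this is the maximum.
P = 71/2·71/2 = 5041/4.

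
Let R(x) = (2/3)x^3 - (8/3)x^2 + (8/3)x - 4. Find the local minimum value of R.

-4

R'(x) = 2x^2 - (16/3)x + 8/3 = 0 at x = 2/3, 2.
Second-derivative test with R''(x) = 4x - 16/3: R''(2/3) = -8/3 < 0 ⇒ local maximum; R''(2) = 8/3 > 0 ⇒ local minimum.
Thus R has its local minimum at x = 2, with value -4.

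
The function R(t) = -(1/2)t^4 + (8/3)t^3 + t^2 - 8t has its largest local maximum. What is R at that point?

Critical points: R'(t) = -2t^3 + 8t^2 + 2t - 8 vanishes at t = -1, 1, 4.
Since R''(t) = -6t^2 + 16t + 2, we get R''(-1) = -20 < 0 ⇒ local maximum; R''(1) = 12 > 0 ⇒ local minimum; R''(4) = -30 < 0 ⇒ local maximum.
Thus R has its largest local maximum at t = 4, with value 80/3.

80/3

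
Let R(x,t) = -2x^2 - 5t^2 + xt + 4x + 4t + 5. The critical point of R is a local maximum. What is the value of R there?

323/39

∂R/∂x = -4x + t + 4 = 0 and ∂R/∂t = x - 10t + 4 = 0, so (x, t) = (44/39, 20/39).
The Hessian has R_{xx} = -4, R_{tt} = -10, R_{xt} = 1, giving D = 39 > 0 with R_{xx} < 0, so the point is a local maximum.
R(44/39, 20/39) = 323/39.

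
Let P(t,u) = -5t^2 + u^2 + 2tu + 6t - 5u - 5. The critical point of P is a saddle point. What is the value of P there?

-149/24

∂P/∂t = -10t + 2u + 6 = 0 and ∂P/∂u = 2t + 2u - 5 = 0, so (t, u) = (11/12, 19/12).
The Hessian has P_{tt} = -10, P_{uu} = 2, P_{tu} = 2, giving D = -24 < 0, so the point is a saddle point.
P(11/12, 19/12) = -149/24.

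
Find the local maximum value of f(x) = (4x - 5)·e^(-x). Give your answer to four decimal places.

0.4216

By the product rule, f'(x) = (-4x + 9)·e^(-x). Since e^(-x) > 0, the only critical point is x = 9/4.
f''(9/4) has the same sign as -4 < 0, so this is a local maximum.
f(9/4) = (4)·e^(-9/4) ≈ 0.4216.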